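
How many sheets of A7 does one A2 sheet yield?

Each ISO step halves the sheet: 1 × A2 → 2 × A3 → 4 × A4 → 8 × A5 → …
From A2 to A7 is 5 halving steps: 2^5 = 32.

32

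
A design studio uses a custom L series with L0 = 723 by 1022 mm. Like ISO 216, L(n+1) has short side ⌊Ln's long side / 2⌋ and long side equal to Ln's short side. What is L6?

90 × 127 mm

L1: ⌊1022/2⌋ × 723 = 511 × 723 mm
L2: ⌊723/2⌋ × 511 = 361 × 511 mm
L3: ⌊511/2⌋ × 361 = 255 × 361 mm
L4: ⌊361/2⌋ × 255 = 180 × 255 mm
L5: ⌊255/2⌋ × 180 = 127 × 180 mm
L6: ⌊180/2⌋ × 127 = 90 × 127 mm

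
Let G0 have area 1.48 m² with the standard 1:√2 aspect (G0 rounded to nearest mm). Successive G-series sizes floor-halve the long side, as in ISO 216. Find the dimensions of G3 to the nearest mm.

Let G0's short side be w mm. w · w√2 = 1.48 m² = 1,480,000 mm², so w ≈ 1023.0 mm and w√2 ≈ 1446.7 mm → G0 = 1023 × 1447 mm.
G1: ⌊1447/2⌋ × 1023 = 723 × 1023 mm
G2: ⌊1023/2⌋ × 723 = 511 × 723 mm
G3: ⌊723/2⌋ × 511 = 361 × 511 mm

361 × 511 mm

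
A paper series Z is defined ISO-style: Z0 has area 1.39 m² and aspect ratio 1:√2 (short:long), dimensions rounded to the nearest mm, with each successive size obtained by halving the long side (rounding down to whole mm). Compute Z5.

Let Z0's short side be w mm. w · w√2 = 1.39 m² = 1,390,000 mm², so w ≈ 991.4 mm and w√2 ≈ 1402.1 mm → Z0 = 991 × 1402 mm.
Z1: ⌊1402/2⌋ × 991 = 701 × 991 mm
Z2: ⌊991/2⌋ × 701 = 495 × 701 mm
Z3: ⌊701/2⌋ × 495 = 350 × 495 mm
Z4: ⌊495/2⌋ × 350 = 247 × 350 mm
Z5: ⌊350/2⌋ × 247 = 175 × 247 mm

175 × 247 mm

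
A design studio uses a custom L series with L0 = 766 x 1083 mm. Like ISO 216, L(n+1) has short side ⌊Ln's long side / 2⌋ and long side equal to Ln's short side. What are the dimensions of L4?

L1: ⌊1083/2⌋ × 766 = 541 × 766 mm
L2: ⌊766/2⌋ × 541 = 383 × 541 mm
L3: ⌊541/2⌋ × 383 = 270 × 383 mm
L4: ⌊383/2⌋ × 270 = 191 × 270 mm

191 × 270 mm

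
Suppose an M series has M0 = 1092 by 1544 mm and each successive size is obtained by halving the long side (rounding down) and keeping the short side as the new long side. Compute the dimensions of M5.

M1: ⌊1544/2⌋ × 1092 = 772 × 1092 mm
M2: ⌊1092/2⌋ × 772 = 546 × 772 mm
M3: ⌊772/2⌋ × 546 = 386 × 546 mm
M4: ⌊546/2⌋ × 386 = 273 × 386 mm
M5: ⌊386/2⌋ × 273 = 193 × 273 mm

193 × 273 mm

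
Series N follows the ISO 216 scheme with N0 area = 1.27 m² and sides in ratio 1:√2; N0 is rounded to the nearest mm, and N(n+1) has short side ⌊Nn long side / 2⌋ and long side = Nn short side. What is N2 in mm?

Let N0's short side be w mm. w · w√2 = 1.27 m² = 1,270,000 mm², so w ≈ 947.6 mm and w√2 ≈ 1340.2 mm → N0 = 948 × 1340 mm.
N1: ⌊1340/2⌋ × 948 = 670 × 948 mm
N2: ⌊948/2⌋ × 670 = 474 × 670 mm

474 × 670 mm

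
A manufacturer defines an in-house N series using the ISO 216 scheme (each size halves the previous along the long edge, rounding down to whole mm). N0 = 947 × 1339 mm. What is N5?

N1 = 669 × 947 mm (from N0 by 1 halving).
N2: ⌊947/2⌋ × 669 = 473 × 669 mm
N3: ⌊669/2⌋ × 473 = 334 × 473 mm
N4: ⌊473/2⌋ × 334 = 236 × 334 mm
N5: ⌊334/2⌋ × 236 = 167 × 236 mm

167 × 236 mm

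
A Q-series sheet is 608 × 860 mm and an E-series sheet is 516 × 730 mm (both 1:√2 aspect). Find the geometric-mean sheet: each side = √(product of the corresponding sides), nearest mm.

560 × 792 mm

Short side: √(608 · 516) = √313728 ≈ 560.1 → 560 mm
Long side: √(860 · 730) = √627800 ≈ 792.3 → 792 mm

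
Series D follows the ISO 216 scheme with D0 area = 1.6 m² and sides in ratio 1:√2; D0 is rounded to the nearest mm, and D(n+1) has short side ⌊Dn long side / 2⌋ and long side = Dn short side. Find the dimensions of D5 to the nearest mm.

188 × 266 mm

Let D0's short side be w mm. w · w√2 = 1.6 m² = 1,600,000 mm², so w ≈ 1063.7 mm and w√2 ≈ 1504.2 mm → D0 = 1064 × 1504 mm.
D1: ⌊1504/2⌋ × 1064 = 752 × 1064 mm
D2: ⌊1064/2⌋ × 752 = 532 × 752 mm
D3: ⌊752/2⌋ × 532 = 376 × 532 mm
D4: ⌊532/2⌋ × 376 = 266 × 376 mm
D5: ⌊376/2⌋ × 266 = 188 × 266 mm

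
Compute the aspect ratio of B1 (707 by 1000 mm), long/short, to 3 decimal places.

1.414

1000 / 707 = 1.414
Matches √2 ≈ 1.414 — the ISO 216 defining ratio.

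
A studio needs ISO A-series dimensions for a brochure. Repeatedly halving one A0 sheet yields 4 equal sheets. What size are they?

A2

4 = 2^2, so 2 halving steps.
A0 → A1 → … → A2 after 2 steps.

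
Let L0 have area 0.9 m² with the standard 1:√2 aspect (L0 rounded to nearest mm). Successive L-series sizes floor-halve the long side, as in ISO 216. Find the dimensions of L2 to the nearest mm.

399 × 564 mm

Let L0's short side be w mm. w · w√2 = 0.9 m² = 900,000 mm², so w ≈ 797.7 mm and w√2 ≈ 1128.2 mm → L0 = 798 × 1128 mm.
L1: ⌊1128/2⌋ × 798 = 564 × 798 mm
L2: ⌊798/2⌋ × 564 = 399 × 564 mm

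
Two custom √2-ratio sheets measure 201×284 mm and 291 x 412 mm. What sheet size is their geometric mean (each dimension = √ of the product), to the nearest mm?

Short side: √(201 · 291) = √58491 ≈ 241.8 → 242 mm
Long side: √(284 · 412) = √117008 ≈ 342.1 → 342 mm

242 × 342 mm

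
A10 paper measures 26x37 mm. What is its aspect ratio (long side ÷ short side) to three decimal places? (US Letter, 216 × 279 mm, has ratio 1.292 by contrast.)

1.423

37 / 26 = 1.423
ISO 216 targets √2 ≈ 1.414; the +0.009 deviation is from mm rounding.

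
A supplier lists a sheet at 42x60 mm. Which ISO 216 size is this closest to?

B9 (44 × 62 mm)

Aspect ratio 60/42 ≈ 1.429 — close to the ISO √2 ≈ 1.414.
In the B-series (B0 = 1000 × 1414 mm): B9 = 44 × 62 mm.
Off by 4 mm total — nearest standard size.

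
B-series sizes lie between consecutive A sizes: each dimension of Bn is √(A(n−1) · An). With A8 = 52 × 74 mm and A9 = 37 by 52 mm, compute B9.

44 × 62 mm

Short side: √(52 · 37) = √1924 ≈ 43.9 → 44 mm
Long side: √(74 · 52) = √3848 ≈ 62.0 → 62 mm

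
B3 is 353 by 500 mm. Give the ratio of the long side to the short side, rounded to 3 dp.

1.416

500 / 353 = 1.416
ISO 216 targets √2 ≈ 1.414; the +0.002 deviation is from mm rounding.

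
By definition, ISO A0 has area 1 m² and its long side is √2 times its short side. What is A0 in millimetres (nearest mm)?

Let the short side be w mm. Then the long side is w√2 and w · w√2 = 10⁶ mm².
w² = 10⁶/√2, so w = 1000 / 2^(1/4) ≈ 840.9 mm; long side = 1000 · 2^(1/4) ≈ 1189.2 mm.

841 × 1189 mm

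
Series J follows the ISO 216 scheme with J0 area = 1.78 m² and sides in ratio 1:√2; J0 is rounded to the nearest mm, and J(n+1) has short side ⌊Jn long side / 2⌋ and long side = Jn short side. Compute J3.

396 × 561 mm

Let J0's short side be w mm. w · w√2 = 1.78 m² = 1,780,000 mm², so w ≈ 1121.9 mm and w√2 ≈ 1586.6 mm → J0 = 1122 × 1587 mm.
J1: ⌊1587/2⌋ × 1122 = 793 × 1122 mm
J2: ⌊1122/2⌋ × 793 = 561 × 793 mm
J3: ⌊793/2⌋ × 561 = 396 × 561 mm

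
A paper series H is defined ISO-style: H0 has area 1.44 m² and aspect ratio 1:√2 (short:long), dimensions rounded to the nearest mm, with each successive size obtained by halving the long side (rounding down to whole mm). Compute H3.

Let H0's short side be w mm. w · w√2 = 1.44 m² = 1,440,000 mm², so w ≈ 1009.1 mm and w√2 ≈ 1427.0 mm → H0 = 1009 × 1427 mm.
H1: ⌊1427/2⌋ × 1009 = 713 × 1009 mm
H2: ⌊1009/2⌋ × 713 = 504 × 713 mm
H3: ⌊713/2⌋ × 504 = 356 × 504 mm

356 × 504 mm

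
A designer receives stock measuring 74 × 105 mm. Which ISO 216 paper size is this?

Aspect ratio 105/74 ≈ 1.419 — close to the ISO √2 ≈ 1.414.
In the A-series (A0 area = 1 m²): A7 = 74 × 105 mm.

A7 (74 × 105 mm)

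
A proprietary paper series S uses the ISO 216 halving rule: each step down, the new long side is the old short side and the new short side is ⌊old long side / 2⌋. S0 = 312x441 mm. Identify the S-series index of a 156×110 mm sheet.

S3

S0: 312 × 441 mm
S1: 220 × 312 mm
S2: 156 × 220 mm
S3: 110 × 156 mm
S4: 78 × 110 mm
→ matches S3.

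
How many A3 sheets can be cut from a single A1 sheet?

Each ISO step halves the sheet: 1 × A1 → 2 × A2 → 4 × A3
From A1 to A3 is 2 halving steps: 2^2 = 4.

4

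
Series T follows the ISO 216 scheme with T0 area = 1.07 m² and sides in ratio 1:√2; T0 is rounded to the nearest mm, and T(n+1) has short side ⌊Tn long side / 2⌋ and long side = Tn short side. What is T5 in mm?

Let T0's short side be w mm. w · w√2 = 1.07 m² = 1,070,000 mm², so w ≈ 869.8 mm and w√2 ≈ 1230.1 mm → T0 = 870 × 1230 mm.
T1: ⌊1230/2⌋ × 870 = 615 × 870 mm
T2: ⌊870/2⌋ × 615 = 435 × 615 mm
T3: ⌊615/2⌋ × 435 = 307 × 435 mm
T4: ⌊435/2⌋ × 307 = 217 × 307 mm
T5: ⌊307/2⌋ × 217 = 153 × 217 mm

153 × 217 mm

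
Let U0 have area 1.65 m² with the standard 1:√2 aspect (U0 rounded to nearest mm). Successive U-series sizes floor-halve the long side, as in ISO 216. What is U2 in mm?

Let U0's short side be w mm. w · w√2 = 1.65 m² = 1,650,000 mm², so w ≈ 1080.2 mm and w√2 ≈ 1527.6 mm → U0 = 1080 × 1528 mm.
U1: ⌊1528/2⌋ × 1080 = 764 × 1080 mm
U2: ⌊1080/2⌋ × 764 = 540 × 764 mm

540 × 764 mm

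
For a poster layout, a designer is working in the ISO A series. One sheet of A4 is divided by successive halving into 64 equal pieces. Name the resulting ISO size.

A10

64 = 2^6, so 6 halving steps.
A4 → A5 → … → A10 after 6 steps.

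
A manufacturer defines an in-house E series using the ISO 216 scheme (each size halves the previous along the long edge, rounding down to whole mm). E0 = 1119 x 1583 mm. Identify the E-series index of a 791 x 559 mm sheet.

E0: 1119 × 1583 mm
E1: 791 × 1119 mm
E2: 559 × 791 mm
E3: 395 × 559 mm
→ matches E2.

E2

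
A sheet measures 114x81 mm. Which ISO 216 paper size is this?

C7 (81 × 114 mm)

Aspect ratio 114/81 ≈ 1.407 — close to the ISO √2 ≈ 1.414.
In the C-series (envelope sizes, between A and B): C7 = 81 × 114 mm.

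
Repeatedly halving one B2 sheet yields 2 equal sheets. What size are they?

B3

2 = 2^1, so 1 halving step.
B2 → B3 → … → B3 after 1 step.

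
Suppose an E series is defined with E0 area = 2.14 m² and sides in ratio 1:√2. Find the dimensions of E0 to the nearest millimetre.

Let the short side be w mm. Then w · w√2 = 2.14 m² = 2,140,000 mm².
w² = 2,140,000/√2, so w ≈ 1230.1 mm; long side = w√2 ≈ 1739.7 mm.

1230 × 1740 mm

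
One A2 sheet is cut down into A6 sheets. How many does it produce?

16

Each ISO step halves the sheet: 1 × A2 → 2 × A3 → 4 × A4 → 8 × A5 → …
From A2 to A6 is 4 halving steps: 2^4 = 16.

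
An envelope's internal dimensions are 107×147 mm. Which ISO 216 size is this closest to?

A6 (105 × 148 mm)

Aspect ratio 147/107 ≈ 1.374 (ISO target is √2 ≈ 1.414).
In the A-series (A0 area = 1 m²): A6 = 105 × 148 mm.
Off by 3 mm total — nearest standard size.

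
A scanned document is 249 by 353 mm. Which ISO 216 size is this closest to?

B4 (250 × 353 mm)

Aspect ratio 353/249 ≈ 1.418 — close to the ISO √2 ≈ 1.414.
In the B-series (B0 = 1000 × 1414 mm): B4 = 250 × 353 mm.
Off by 1 mm total — nearest standard size.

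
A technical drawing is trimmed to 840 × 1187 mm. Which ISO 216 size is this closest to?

A0 (841 × 1189 mm)

Aspect ratio 1187/840 ≈ 1.413 — close to the ISO √2 ≈ 1.414.
In the A-series (A0 area = 1 m²): A0 = 841 × 1189 mm.
Off by 3 mm total — nearest standard size.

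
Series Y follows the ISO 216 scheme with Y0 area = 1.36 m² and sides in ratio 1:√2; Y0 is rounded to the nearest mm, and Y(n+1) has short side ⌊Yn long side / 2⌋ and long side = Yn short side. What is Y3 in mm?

Let Y0's short side be w mm. w · w√2 = 1.36 m² = 1,360,000 mm², so w ≈ 980.6 mm and w√2 ≈ 1386.8 mm → Y0 = 981 × 1387 mm.
Y1: ⌊1387/2⌋ × 981 = 693 × 981 mm
Y2: ⌊981/2⌋ × 693 = 490 × 693 mm
Y3: ⌊693/2⌋ × 490 = 346 × 490 mm

346 × 490 mm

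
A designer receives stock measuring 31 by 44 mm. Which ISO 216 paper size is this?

Aspect ratio 44/31 ≈ 1.419 — close to the ISO √2 ≈ 1.414.
In the B-series (B0 = 1000 × 1414 mm): B10 = 31 × 44 mm.

B10 (31 × 44 mm)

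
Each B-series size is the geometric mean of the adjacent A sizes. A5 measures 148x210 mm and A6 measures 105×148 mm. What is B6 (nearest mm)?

Short side: √(148 · 105) = √15540 ≈ 124.7 → 125 mm
Long side: √(210 · 148) = √31080 ≈ 176.3 → 176 mm

125 × 176 mm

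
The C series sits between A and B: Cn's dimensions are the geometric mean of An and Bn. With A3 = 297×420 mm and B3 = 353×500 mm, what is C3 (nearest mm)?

324 × 458 mm

Short side: √(297 · 353) = √104841 ≈ 323.8 → 324 mm
Long side: √(420 · 500) = √210000 ≈ 458.3 → 458 mm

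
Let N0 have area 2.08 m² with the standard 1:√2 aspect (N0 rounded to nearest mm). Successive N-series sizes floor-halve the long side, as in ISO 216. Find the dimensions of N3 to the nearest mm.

428 × 606 mm

Let N0's short side be w mm. w · w√2 = 2.08 m² = 2,080,000 mm², so w ≈ 1212.8 mm and w√2 ≈ 1715.1 mm → N0 = 1213 × 1715 mm.
N1: ⌊1715/2⌋ × 1213 = 857 × 1213 mm
N2: ⌊1213/2⌋ × 857 = 606 × 857 mm
N3: ⌊857/2⌋ × 606 = 428 × 606 mm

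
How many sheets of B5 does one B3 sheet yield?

4

Each ISO step halves the sheet: 1 × B3 → 2 × B4 → 4 × B5
From B3 to B5 is 2 halving steps: 2^2 = 4.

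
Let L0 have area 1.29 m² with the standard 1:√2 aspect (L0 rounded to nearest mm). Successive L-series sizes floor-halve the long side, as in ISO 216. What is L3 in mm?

337 × 477 mm

Let L0's short side be w mm. w · w√2 = 1.29 m² = 1,290,000 mm², so w ≈ 955.1 mm and w√2 ≈ 1350.7 mm → L0 = 955 × 1351 mm.
L1: ⌊1351/2⌋ × 955 = 675 × 955 mm
L2: ⌊955/2⌋ × 675 = 477 × 675 mm
L3: ⌊675/2⌋ × 477 = 337 × 477 mm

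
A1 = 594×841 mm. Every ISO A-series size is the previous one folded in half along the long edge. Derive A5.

148 × 210 mm

A2: ⌊841/2⌋ × 594 = 420 × 594 mm
A3: ⌊594/2⌋ × 420 = 297 × 420 mm
A4: ⌊420/2⌋ × 297 = 210 × 297 mm
A5: ⌊297/2⌋ × 210 = 148 × 210 mm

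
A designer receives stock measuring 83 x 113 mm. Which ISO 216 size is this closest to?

C7 (81 × 114 mm)

Aspect ratio 113/83 ≈ 1.361 (ISO target is √2 ≈ 1.414).
In the C-series (envelope sizes, between A and B): C7 = 81 × 114 mm.
Off by 3 mm total — nearest standard size.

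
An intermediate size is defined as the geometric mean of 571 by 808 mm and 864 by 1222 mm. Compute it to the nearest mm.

Short side: √(571 · 864) = √493344 ≈ 702.4 → 702 mm
Long side: √(808 · 1222) = √987376 ≈ 993.7 → 994 mm

702 × 994 mm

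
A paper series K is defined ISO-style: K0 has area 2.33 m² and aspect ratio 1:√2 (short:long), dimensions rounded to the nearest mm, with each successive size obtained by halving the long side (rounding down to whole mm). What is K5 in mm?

Let K0's short side be w mm. w · w√2 = 2.33 m² = 2,330,000 mm², so w ≈ 1283.6 mm and w√2 ≈ 1815.2 mm → K0 = 1284 × 1815 mm.
K1: ⌊1815/2⌋ × 1284 = 907 × 1284 mm
K2: ⌊1284/2⌋ × 907 = 642 × 907 mm
K3: ⌊907/2⌋ × 642 = 453 × 642 mm
K4: ⌊642/2⌋ × 453 = 321 × 453 mm
K5: ⌊453/2⌋ × 321 = 226 × 321 mm

226 × 321 mm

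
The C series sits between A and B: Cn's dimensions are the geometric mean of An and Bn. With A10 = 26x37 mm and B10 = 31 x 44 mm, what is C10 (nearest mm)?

Short side: √(26 · 31) = √806 ≈ 28.4 → 28 mm
Long side: √(37 · 44) = √1628 ≈ 40.3 → 40 mm

28 × 40 mm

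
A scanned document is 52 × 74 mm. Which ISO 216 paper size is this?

Aspect ratio 74/52 ≈ 1.423 — close to the ISO √2 ≈ 1.414.
In the A-series (A0 area = 1 m²): A8 = 52 × 74 mm.

A8 (52 × 74 mm)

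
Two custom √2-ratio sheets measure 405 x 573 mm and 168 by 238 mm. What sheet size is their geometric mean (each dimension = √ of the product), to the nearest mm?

Short side: √(405 · 168) = √68040 ≈ 260.8 → 261 mm
Long side: √(573 · 238) = √136374 ≈ 369.3 → 369 mm

261 × 369 mm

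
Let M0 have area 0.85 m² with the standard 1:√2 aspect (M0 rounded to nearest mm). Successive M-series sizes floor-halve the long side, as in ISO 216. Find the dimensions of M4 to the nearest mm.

Let M0's short side be w mm. w · w√2 = 0.85 m² = 850,000 mm², so w ≈ 775.3 mm and w√2 ≈ 1096.4 mm → M0 = 775 × 1096 mm.
M1: ⌊1096/2⌋ × 775 = 548 × 775 mm
M2: ⌊775/2⌋ × 548 = 387 × 548 mm
M3: ⌊548/2⌋ × 387 = 274 × 387 mm
M4: ⌊387/2⌋ × 274 = 193 × 274 mm

193 × 274 mm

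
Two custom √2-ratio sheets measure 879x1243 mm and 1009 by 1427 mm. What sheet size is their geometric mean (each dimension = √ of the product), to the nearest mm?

Short side: √(879 · 1009) = √886911 ≈ 941.8 → 942 mm
Long side: √(1243 · 1427) = √1773761 ≈ 1331.8 → 1332 mm

942 × 1332 mm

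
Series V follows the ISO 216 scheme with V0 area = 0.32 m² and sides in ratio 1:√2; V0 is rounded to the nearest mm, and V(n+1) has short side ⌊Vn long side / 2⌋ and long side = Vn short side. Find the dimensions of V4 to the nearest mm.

119 × 168 mm

Let V0's short side be w mm. w · w√2 = 0.32 m² = 320,000 mm², so w ≈ 475.7 mm and w√2 ≈ 672.7 mm → V0 = 476 × 673 mm.
V1: ⌊673/2⌋ × 476 = 336 × 476 mm
V2: ⌊476/2⌋ × 336 = 238 × 336 mm
V3: ⌊336/2⌋ × 238 = 168 × 238 mm
V4: ⌊238/2⌋ × 168 = 119 × 168 mm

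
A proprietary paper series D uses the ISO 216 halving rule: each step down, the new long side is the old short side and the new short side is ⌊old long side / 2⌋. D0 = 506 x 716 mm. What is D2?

D1: ⌊716/2⌋ × 506 = 358 × 506 mm
D2: ⌊506/2⌋ × 358 = 253 × 358 mm

253 × 358 mm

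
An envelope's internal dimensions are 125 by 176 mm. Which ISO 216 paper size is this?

B6 (125 × 176 mm)

Aspect ratio 176/125 ≈ 1.408 — close to the ISO √2 ≈ 1.414.
In the B-series (B0 = 1000 × 1414 mm): B6 = 125 × 176 mm.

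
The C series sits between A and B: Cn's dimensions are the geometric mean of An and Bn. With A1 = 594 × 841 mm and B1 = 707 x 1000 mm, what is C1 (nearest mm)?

Short side: √(594 · 707) = √419958 ≈ 648.0 → 648 mm
Long side: √(841 · 1000) = √841000 ≈ 917.1 → 917 mm

648 × 917 mm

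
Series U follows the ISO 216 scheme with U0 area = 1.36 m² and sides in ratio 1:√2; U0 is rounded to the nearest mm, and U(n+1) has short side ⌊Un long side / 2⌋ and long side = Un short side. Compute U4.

Let U0's short side be w mm. w · w√2 = 1.36 m² = 1,360,000 mm², so w ≈ 980.6 mm and w√2 ≈ 1386.8 mm → U0 = 981 × 1387 mm.
U1: ⌊1387/2⌋ × 981 = 693 × 981 mm
U2: ⌊981/2⌋ × 693 = 490 × 693 mm
U3: ⌊693/2⌋ × 490 = 346 × 490 mm
U4: ⌊490/2⌋ × 346 = 245 × 346 mm

245 × 346 mm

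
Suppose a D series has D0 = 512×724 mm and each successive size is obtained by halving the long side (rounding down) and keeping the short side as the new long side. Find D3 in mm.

181 × 256 mm

D1: ⌊724/2⌋ × 512 = 362 × 512 mm
D2: ⌊512/2⌋ × 362 = 256 × 362 mm
D3: ⌊362/2⌋ × 256 = 181 × 256 mm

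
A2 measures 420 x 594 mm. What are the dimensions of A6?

A3: ⌊594/2⌋ × 420 = 297 × 420 mm
A4: ⌊420/2⌋ × 297 = 210 × 297 mm
A5: ⌊297/2⌋ × 210 = 148 × 210 mm
A6: ⌊210/2⌋ × 148 = 105 × 148 mm

105 × 148 mm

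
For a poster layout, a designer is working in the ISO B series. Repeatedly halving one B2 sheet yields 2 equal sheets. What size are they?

B3

2 = 2^1, so 1 halving step.
B2 → B3 → … → B3 after 1 step.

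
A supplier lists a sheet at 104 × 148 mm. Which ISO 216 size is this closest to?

A6 (105 × 148 mm)

Aspect ratio 148/104 ≈ 1.423 — close to the ISO √2 ≈ 1.414.
In the A-series (A0 area = 1 m²): A6 = 105 × 148 mm.
Off by 1 mm total — nearest standard size.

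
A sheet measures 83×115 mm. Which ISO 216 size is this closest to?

C7 (81 × 114 mm)

Aspect ratio 115/83 ≈ 1.386 (ISO target is √2 ≈ 1.414).
In the C-series (envelope sizes, between A and B): C7 = 81 × 114 mm.
Off by 3 mm total — nearest standard size.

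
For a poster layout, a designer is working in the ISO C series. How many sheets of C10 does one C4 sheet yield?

64

C4 = 229 × 324 mm; C10 = 28 × 40 mm.
Each halving step doubles the count; 6 steps from C4 to C10.
2^6 = 64.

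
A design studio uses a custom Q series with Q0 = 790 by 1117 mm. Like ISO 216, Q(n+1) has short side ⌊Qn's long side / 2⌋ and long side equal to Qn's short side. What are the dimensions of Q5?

Q1 = 558 × 790 mm (from Q0 by 1 halving).
Q2: ⌊790/2⌋ × 558 = 395 × 558 mm
Q3: ⌊558/2⌋ × 395 = 279 × 395 mm
Q4: ⌊395/2⌋ × 279 = 197 × 279 mm
Q5: ⌊279/2⌋ × 197 = 139 × 197 mm

139 × 197 mm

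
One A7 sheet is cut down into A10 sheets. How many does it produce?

8

A7 = 74 × 105 mm; A10 = 26 × 37 mm.
Each halving step doubles the count; 3 steps from A7 to A10.
2^3 = 8.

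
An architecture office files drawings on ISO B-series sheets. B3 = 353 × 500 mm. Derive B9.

44 × 62 mm

B4: ⌊500/2⌋ × 353 = 250 × 353 mm
B5: ⌊353/2⌋ × 250 = 176 × 250 mm
B6: ⌊250/2⌋ × 176 = 125 × 176 mm
B7: ⌊176/2⌋ × 125 = 88 × 125 mm
B8: ⌊125/2⌋ × 88 = 62 × 88 mm
B9: ⌊88/2⌋ × 62 = 44 × 62 mm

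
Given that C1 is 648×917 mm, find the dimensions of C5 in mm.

162 × 229 mm

C2: ⌊917/2⌋ × 648 = 458 × 648 mm
C3: ⌊648/2⌋ × 458 = 324 × 458 mm
C4: ⌊458/2⌋ × 324 = 229 × 324 mm
C5: ⌊324/2⌋ × 229 = 162 × 229 mm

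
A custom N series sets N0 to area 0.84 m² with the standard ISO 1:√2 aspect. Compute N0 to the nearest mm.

771 × 1090 mm

Let the short side be w mm. Then w · w√2 = 0.84 m² = 840,000 mm².
w² = 840,000/√2, so w ≈ 770.7 mm; long side = w√2 ≈ 1089.9 mm.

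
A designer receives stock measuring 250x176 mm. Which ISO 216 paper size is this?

B5 (176 × 250 mm)

Aspect ratio 250/176 ≈ 1.420 — close to the ISO √2 ≈ 1.414.
In the B-series (B0 = 1000 × 1414 mm): B5 = 176 × 250 mm.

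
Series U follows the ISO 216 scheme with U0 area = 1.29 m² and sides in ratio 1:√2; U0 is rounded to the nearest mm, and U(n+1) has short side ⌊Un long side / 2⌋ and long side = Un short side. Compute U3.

337 × 477 mm

Let U0's short side be w mm. w · w√2 = 1.29 m² = 1,290,000 mm², so w ≈ 955.1 mm and w√2 ≈ 1350.7 mm → U0 = 955 × 1351 mm.
U1: ⌊1351/2⌋ × 955 = 675 × 955 mm
U2: ⌊955/2⌋ × 675 = 477 × 675 mm
U3: ⌊675/2⌋ × 477 = 337 × 477 mm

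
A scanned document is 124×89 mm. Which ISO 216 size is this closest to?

Aspect ratio 124/89 ≈ 1.393 (ISO target is √2 ≈ 1.414).
In the B-series (B0 = 1000 × 1414 mm): B7 = 88 × 125 mm.
Off by 2 mm total — nearest standard size.

B7 (88 × 125 mm)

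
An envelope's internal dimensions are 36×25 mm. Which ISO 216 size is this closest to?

A10 (26 × 37 mm)

Aspect ratio 36/25 ≈ 1.440 (ISO target is √2 ≈ 1.414).
In the A-series (A0 area = 1 m²): A10 = 26 × 37 mm.
Off by 2 mm total — nearest standard size.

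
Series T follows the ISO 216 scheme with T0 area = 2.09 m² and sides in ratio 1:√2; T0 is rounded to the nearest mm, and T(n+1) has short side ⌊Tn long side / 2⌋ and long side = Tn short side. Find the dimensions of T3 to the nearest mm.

429 × 608 mm

Let T0's short side be w mm. w · w√2 = 2.09 m² = 2,090,000 mm², so w ≈ 1215.7 mm and w√2 ≈ 1719.2 mm → T0 = 1216 × 1719 mm.
T1: ⌊1719/2⌋ × 1216 = 859 × 1216 mm
T2: ⌊1216/2⌋ × 859 = 608 × 859 mm
T3: ⌊859/2⌋ × 608 = 429 × 608 mm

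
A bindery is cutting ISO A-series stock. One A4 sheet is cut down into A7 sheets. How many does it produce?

8

A4 = 210 × 297 mm; A7 = 74 × 105 mm.
Each halving step doubles the count; 3 steps from A4 to A7.
2^3 = 8.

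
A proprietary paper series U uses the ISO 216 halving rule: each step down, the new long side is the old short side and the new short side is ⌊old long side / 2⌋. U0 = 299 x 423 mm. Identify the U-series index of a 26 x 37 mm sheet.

U7

U0: 299 × 423 mm
U1: 211 × 299 mm
U2: 149 × 211 mm
U3: 105 × 149 mm
U4: 74 × 105 mm
U5: 52 × 74 mm
U6: 37 × 52 mm
U7: 26 × 37 mm
U8: 18 × 26 mm
→ matches U7.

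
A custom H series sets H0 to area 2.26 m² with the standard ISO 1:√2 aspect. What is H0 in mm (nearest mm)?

1264 × 1788 mm

Let the short side be w mm. Then w · w√2 = 2.26 m² = 2,260,000 mm².
w² = 2,260,000/√2, so w ≈ 1264.1 mm; long side = w√2 ≈ 1787.8 mm.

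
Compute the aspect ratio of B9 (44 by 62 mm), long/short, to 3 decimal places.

62 / 44 = 1.409
ISO 216 targets √2 ≈ 1.414; the -0.005 deviation is from mm rounding.

1.409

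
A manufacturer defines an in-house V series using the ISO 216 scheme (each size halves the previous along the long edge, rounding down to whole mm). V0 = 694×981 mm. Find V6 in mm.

V1 = 490 × 694 mm (from V0 by 1 halving).
V2: ⌊694/2⌋ × 490 = 347 × 490 mm
V3: ⌊490/2⌋ × 347 = 245 × 347 mm
V4: ⌊347/2⌋ × 245 = 173 × 245 mm
V5: ⌊245/2⌋ × 173 = 122 × 173 mm
V6: ⌊173/2⌋ × 122 = 86 × 122 mm

86 × 122 mm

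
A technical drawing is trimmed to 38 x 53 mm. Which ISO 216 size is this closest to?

A9 (37 × 52 mm)

Aspect ratio 53/38 ≈ 1.395 (ISO target is √2 ≈ 1.414).
In the A-series (A0 area = 1 m²): A9 = 37 × 52 mm.
Off by 2 mm total — nearest standard size.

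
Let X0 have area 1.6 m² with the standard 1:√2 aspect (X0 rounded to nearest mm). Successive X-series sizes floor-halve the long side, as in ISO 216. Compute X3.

Let X0's short side be w mm. w · w√2 = 1.6 m² = 1,600,000 mm², so w ≈ 1063.7 mm and w√2 ≈ 1504.2 mm → X0 = 1064 × 1504 mm.
X1: ⌊1504/2⌋ × 1064 = 752 × 1064 mm
X2: ⌊1064/2⌋ × 752 = 532 × 752 mm
X3: ⌊752/2⌋ × 532 = 376 × 532 mm

376 × 532 mm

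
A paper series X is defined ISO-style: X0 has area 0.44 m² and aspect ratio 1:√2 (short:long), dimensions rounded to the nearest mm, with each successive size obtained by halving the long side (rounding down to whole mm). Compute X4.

Let X0's short side be w mm. w · w√2 = 0.44 m² = 440,000 mm², so w ≈ 557.8 mm and w√2 ≈ 788.8 mm → X0 = 558 × 789 mm.
X1: ⌊789/2⌋ × 558 = 394 × 558 mm
X2: ⌊558/2⌋ × 394 = 279 × 394 mm
X3: ⌊394/2⌋ × 279 = 197 × 279 mm
X4: ⌊279/2⌋ × 197 = 139 × 197 mm

139 × 197 mm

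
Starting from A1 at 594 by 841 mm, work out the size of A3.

A2: ⌊841/2⌋ × 594 = 420 × 594 mm
A3: ⌊594/2⌋ × 420 = 297 × 420 mm

297 × 420 mm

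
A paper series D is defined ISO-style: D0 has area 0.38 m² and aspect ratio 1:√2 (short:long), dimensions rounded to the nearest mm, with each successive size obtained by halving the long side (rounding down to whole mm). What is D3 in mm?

Let D0's short side be w mm. w · w√2 = 0.38 m² = 380,000 mm², so w ≈ 518.4 mm and w√2 ≈ 733.1 mm → D0 = 518 × 733 mm.
D1: ⌊733/2⌋ × 518 = 366 × 518 mm
D2: ⌊518/2⌋ × 366 = 259 × 366 mm
D3: ⌊366/2⌋ × 259 = 183 × 259 mm

183 × 259 mm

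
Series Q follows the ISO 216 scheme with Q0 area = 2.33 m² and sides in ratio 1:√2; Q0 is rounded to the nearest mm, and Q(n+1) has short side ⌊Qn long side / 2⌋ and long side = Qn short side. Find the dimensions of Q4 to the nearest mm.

Let Q0's short side be w mm. w · w√2 = 2.33 m² = 2,330,000 mm², so w ≈ 1283.6 mm and w√2 ≈ 1815.2 mm → Q0 = 1284 × 1815 mm.
Q1: ⌊1815/2⌋ × 1284 = 907 × 1284 mm
Q2: ⌊1284/2⌋ × 907 = 642 × 907 mm
Q3: ⌊907/2⌋ × 642 = 453 × 642 mm
Q4: ⌊642/2⌋ × 453 = 321 × 453 mm

321 × 453 mm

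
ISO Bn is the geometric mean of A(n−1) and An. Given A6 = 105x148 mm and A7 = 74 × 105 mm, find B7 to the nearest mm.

88 × 125 mm

Short side: √(105 · 74) = √7770 ≈ 88.1 → 88 mm
Long side: √(148 · 105) = √15540 ≈ 124.7 → 125 mm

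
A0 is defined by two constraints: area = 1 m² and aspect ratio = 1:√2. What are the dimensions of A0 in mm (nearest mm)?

841 × 1189 mm

Let the short side be w mm. Then the long side is w√2 and w · w√2 = 10⁶ mm².
w² = 10⁶/√2, so w = 1000 / 2^(1/4) ≈ 840.9 mm; long side = 1000 · 2^(1/4) ≈ 1189.2 mm.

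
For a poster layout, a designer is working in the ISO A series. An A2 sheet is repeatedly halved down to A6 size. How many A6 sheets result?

16

A2 = 420 × 594 mm; A6 = 105 × 148 mm.
Each halving step doubles the count; 4 steps from A2 to A6.
2^4 = 16.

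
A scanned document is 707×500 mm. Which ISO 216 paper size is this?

Aspect ratio 707/500 ≈ 1.414 — close to the ISO √2 ≈ 1.414.
In the B-series (B0 = 1000 × 1414 mm): B2 = 500 × 707 mm.

B2 (500 × 707 mm)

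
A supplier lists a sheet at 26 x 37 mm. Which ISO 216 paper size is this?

Aspect ratio 37/26 ≈ 1.423 — close to the ISO √2 ≈ 1.414.
In the A-series (A0 area = 1 m²): A10 = 26 × 37 mm.

A10 (26 × 37 mm)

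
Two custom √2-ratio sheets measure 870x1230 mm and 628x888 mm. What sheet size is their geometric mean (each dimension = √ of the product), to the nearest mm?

Short side: √(870 · 628) = √546360 ≈ 739.2 → 739 mm
Long side: √(1230 · 888) = √1092240 ≈ 1045.1 → 1045 mm

739 × 1045 mm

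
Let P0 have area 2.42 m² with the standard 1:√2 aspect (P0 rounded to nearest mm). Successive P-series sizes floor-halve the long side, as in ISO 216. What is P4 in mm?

327 × 462 mm

Let P0's short side be w mm. w · w√2 = 2.42 m² = 2,420,000 mm², so w ≈ 1308.1 mm and w√2 ≈ 1850.0 mm → P0 = 1308 × 1850 mm.
P1: ⌊1850/2⌋ × 1308 = 925 × 1308 mm
P2: ⌊1308/2⌋ × 925 = 654 × 925 mm
P3: ⌊925/2⌋ × 654 = 462 × 654 mm
P4: ⌊654/2⌋ × 462 = 327 × 462 mm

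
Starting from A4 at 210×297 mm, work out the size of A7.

A5: ⌊297/2⌋ × 210 = 148 × 210 mm
A6: ⌊210/2⌋ × 148 = 105 × 148 mm
A7: ⌊148/2⌋ × 105 = 74 × 105 mm

74 × 105 mm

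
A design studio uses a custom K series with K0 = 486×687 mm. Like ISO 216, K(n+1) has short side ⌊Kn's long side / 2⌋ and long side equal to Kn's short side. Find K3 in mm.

171 × 243 mm

K1: ⌊687/2⌋ × 486 = 343 × 486 mm
K2: ⌊486/2⌋ × 343 = 243 × 343 mm
K3: ⌊343/2⌋ × 243 = 171 × 243 mm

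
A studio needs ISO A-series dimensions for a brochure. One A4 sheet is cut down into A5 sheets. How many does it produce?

Each ISO step halves the sheet: 1 × A4 → 2 × A5
From A4 to A5 is 1 halving step: 2^1 = 2.

2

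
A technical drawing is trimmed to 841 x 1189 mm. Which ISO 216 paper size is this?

A0 (841 × 1189 mm)

Aspect ratio 1189/841 ≈ 1.414 — close to the ISO √2 ≈ 1.414.
In the A-series (A0 area = 1 m²): A0 = 841 × 1189 mm.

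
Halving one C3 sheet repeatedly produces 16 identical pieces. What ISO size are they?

C7

16 = 2^4, so 4 halving steps.
C3 → C4 → … → C7 after 4 steps.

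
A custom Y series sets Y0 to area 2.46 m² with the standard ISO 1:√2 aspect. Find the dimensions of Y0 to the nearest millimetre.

Let the short side be w mm. Then w · w√2 = 2.46 m² = 2,460,000 mm².
w² = 2,460,000/√2, so w ≈ 1318.9 mm; long side = w√2 ≈ 1865.2 mm.

1319 × 1865 mm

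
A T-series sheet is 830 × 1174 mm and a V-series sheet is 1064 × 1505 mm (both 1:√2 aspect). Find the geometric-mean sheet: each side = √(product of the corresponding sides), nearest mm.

Short side: √(830 · 1064) = √883120 ≈ 939.7 → 940 mm
Long side: √(1174 · 1505) = √1766870 ≈ 1329.2 → 1329 mm

940 × 1329 mm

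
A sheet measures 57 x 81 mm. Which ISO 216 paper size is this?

Aspect ratio 81/57 ≈ 1.421 — close to the ISO √2 ≈ 1.414.
In the C-series (envelope sizes, between A and B): C8 = 57 × 81 mm.

C8 (57 × 81 mm)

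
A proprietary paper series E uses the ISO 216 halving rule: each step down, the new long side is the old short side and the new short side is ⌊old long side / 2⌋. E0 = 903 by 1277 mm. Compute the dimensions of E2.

E1: ⌊1277/2⌋ × 903 = 638 × 903 mm
E2: ⌊903/2⌋ × 638 = 451 × 638 mm

451 × 638 mm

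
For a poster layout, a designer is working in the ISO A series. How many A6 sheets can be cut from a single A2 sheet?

Each ISO step halves the sheet: 1 × A2 → 2 × A3 → 4 × A4 → 8 × A5 → …
From A2 to A6 is 4 halving steps: 2^4 = 16.

16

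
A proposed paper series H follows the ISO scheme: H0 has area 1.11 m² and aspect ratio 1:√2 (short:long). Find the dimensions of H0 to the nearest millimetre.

Let the short side be w mm. Then w · w√2 = 1.11 m² = 1,110,000 mm².
w² = 1,110,000/√2, so w ≈ 885.9 mm; long side = w√2 ≈ 1252.9 mm.

886 × 1253 mm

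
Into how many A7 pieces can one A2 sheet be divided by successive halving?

32

Each ISO step halves the sheet: 1 × A2 → 2 × A3 → 4 × A4 → 8 × A5 → …
From A2 to A7 is 5 halving steps: 2^5 = 32.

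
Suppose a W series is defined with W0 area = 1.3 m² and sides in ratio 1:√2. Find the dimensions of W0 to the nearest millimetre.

Let the short side be w mm. Then w · w√2 = 1.3 m² = 1,300,000 mm².
w² = 1,300,000/√2, so w ≈ 958.8 mm; long side = w√2 ≈ 1355.9 mm.

959 × 1356 mm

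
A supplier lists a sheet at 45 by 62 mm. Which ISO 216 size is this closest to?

Aspect ratio 62/45 ≈ 1.378 (ISO target is √2 ≈ 1.414).
In the B-series (B0 = 1000 × 1414 mm): B9 = 44 × 62 mm.
Off by 1 mm total — nearest standard size.

B9 (44 × 62 mm)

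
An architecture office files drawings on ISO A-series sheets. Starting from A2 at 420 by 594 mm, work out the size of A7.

A3: ⌊594/2⌋ × 420 = 297 × 420 mm
A4: ⌊420/2⌋ × 297 = 210 × 297 mm
A5: ⌊297/2⌋ × 210 = 148 × 210 mm
A6: ⌊210/2⌋ × 148 = 105 × 148 mm
A7: ⌊148/2⌋ × 105 = 74 × 105 mm

74 × 105 mm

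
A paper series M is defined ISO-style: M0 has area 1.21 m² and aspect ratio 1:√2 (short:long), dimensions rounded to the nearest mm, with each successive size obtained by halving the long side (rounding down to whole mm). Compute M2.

462 × 654 mm

Let M0's short side be w mm. w · w√2 = 1.21 m² = 1,210,000 mm², so w ≈ 925.0 mm and w√2 ≈ 1308.1 mm → M0 = 925 × 1308 mm.
M1: ⌊1308/2⌋ × 925 = 654 × 925 mm
M2: ⌊925/2⌋ × 654 = 462 × 654 mm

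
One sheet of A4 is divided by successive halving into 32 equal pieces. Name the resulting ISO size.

32 = 2^5, so 5 halving steps.
A4 → A5 → … → A9 after 5 steps.

A9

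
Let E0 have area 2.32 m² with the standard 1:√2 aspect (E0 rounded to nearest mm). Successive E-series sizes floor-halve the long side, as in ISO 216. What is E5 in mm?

226 × 320 mm

Let E0's short side be w mm. w · w√2 = 2.32 m² = 2,320,000 mm², so w ≈ 1280.8 mm and w√2 ≈ 1811.3 mm → E0 = 1281 × 1811 mm.
E1: ⌊1811/2⌋ × 1281 = 905 × 1281 mm
E2: ⌊1281/2⌋ × 905 = 640 × 905 mm
E3: ⌊905/2⌋ × 640 = 452 × 640 mm
E4: ⌊640/2⌋ × 452 = 320 × 452 mm
E5: ⌊452/2⌋ × 320 = 226 × 320 mm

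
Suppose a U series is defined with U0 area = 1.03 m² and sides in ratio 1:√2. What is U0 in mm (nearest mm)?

Let the short side be w mm. Then w · w√2 = 1.03 m² = 1,030,000 mm².
w² = 1,030,000/√2, so w ≈ 853.4 mm; long side = w√2 ≈ 1206.9 mm.

853 × 1207 mm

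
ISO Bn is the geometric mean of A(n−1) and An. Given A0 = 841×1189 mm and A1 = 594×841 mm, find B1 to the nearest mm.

707 × 1000 mm

Short side: √(841 · 594) = √499554 ≈ 706.8 → 707 mm
Long side: √(1189 · 841) = √999949 ≈ 1000.0 → 1000 mm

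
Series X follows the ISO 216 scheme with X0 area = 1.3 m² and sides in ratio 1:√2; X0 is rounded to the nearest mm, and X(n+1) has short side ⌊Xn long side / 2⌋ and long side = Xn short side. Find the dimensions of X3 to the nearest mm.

Let X0's short side be w mm. w · w√2 = 1.3 m² = 1,300,000 mm², so w ≈ 958.8 mm and w√2 ≈ 1355.9 mm → X0 = 959 × 1356 mm.
X1: ⌊1356/2⌋ × 959 = 678 × 959 mm
X2: ⌊959/2⌋ × 678 = 479 × 678 mm
X3: ⌊678/2⌋ × 479 = 339 × 479 mm

339 × 479 mm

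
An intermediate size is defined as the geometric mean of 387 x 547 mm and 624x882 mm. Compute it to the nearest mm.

491 × 695 mm

Short side: √(387 · 624) = √241488 ≈ 491.4 → 491 mm
Long side: √(547 · 882) = √482454 ≈ 694.6 → 695 mm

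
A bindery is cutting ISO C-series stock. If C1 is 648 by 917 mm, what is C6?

114 × 162 mm

C2: ⌊917/2⌋ × 648 = 458 × 648 mm
C3: ⌊648/2⌋ × 458 = 324 × 458 mm
C4: ⌊458/2⌋ × 324 = 229 × 324 mm
C5: ⌊324/2⌋ × 229 = 162 × 229 mm
C6: ⌊229/2⌋ × 162 = 114 × 162 mm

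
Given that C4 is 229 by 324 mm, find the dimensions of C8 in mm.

C5: ⌊324/2⌋ × 229 = 162 × 229 mm
C6: ⌊229/2⌋ × 162 = 114 × 162 mm
C7: ⌊162/2⌋ × 114 = 81 × 114 mm
C8: ⌊114/2⌋ × 81 = 57 × 81 mm

57 × 81 mm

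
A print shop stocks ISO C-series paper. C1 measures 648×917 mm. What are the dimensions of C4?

C2: ⌊917/2⌋ × 648 = 458 × 648 mm
C3: ⌊648/2⌋ × 458 = 324 × 458 mm
C4: ⌊458/2⌋ × 324 = 229 × 324 mm

229 × 324 mm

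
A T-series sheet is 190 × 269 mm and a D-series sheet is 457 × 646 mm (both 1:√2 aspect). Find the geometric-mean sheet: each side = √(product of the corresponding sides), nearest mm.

295 × 417 mm

Short side: √(190 · 457) = √86830 ≈ 294.7 → 295 mm
Long side: √(269 · 646) = √173774 ≈ 416.9 → 417 mm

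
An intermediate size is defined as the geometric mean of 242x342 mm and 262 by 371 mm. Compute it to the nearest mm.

Short side: √(242 · 262) = √63404 ≈ 251.8 → 252 mm
Long side: √(342 · 371) = √126882 ≈ 356.2 → 356 mm

252 × 356 mm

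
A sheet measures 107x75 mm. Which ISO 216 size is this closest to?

Aspect ratio 107/75 ≈ 1.427 — close to the ISO √2 ≈ 1.414.
In the A-series (A0 area = 1 m²): A7 = 74 × 105 mm.
Off by 3 mm total — nearest standard size.

A7 (74 × 105 mm)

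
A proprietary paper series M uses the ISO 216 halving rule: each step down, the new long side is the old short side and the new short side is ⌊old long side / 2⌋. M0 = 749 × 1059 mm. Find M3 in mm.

M1: ⌊1059/2⌋ × 749 = 529 × 749 mm
M2: ⌊749/2⌋ × 529 = 374 × 529 mm
M3: ⌊529/2⌋ × 374 = 264 × 374 mm

264 × 374 mm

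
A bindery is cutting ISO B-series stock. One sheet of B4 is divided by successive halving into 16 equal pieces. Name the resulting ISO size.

B8

16 = 2^4, so 4 halving steps.
B4 → B5 → … → B8 after 4 steps.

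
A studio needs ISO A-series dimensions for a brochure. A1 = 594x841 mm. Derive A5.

A2: ⌊841/2⌋ × 594 = 420 × 594 mm
A3: ⌊594/2⌋ × 420 = 297 × 420 mm
A4: ⌊420/2⌋ × 297 = 210 × 297 mm
A5: ⌊297/2⌋ × 210 = 148 × 210 mm

148 × 210 mm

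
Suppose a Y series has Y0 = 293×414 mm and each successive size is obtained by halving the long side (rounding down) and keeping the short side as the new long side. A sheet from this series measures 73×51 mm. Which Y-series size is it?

Y5

Y0: 293 × 414 mm
Y1: 207 × 293 mm
Y2: 146 × 207 mm
Y3: 103 × 146 mm
Y4: 73 × 103 mm
Y5: 51 × 73 mm
Y6: 36 × 51 mm
→ matches Y5.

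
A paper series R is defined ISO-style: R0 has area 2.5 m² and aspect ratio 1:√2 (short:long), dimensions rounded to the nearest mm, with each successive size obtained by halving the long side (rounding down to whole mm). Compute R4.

Let R0's short side be w mm. w · w√2 = 2.5 m² = 2,500,000 mm², so w ≈ 1329.6 mm and w√2 ≈ 1880.3 mm → R0 = 1330 × 1880 mm.
R1: ⌊1880/2⌋ × 1330 = 940 × 1330 mm
R2: ⌊1330/2⌋ × 940 = 665 × 940 mm
R3: ⌊940/2⌋ × 665 = 470 × 665 mm
R4: ⌊665/2⌋ × 470 = 332 × 470 mm

332 × 470 mm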